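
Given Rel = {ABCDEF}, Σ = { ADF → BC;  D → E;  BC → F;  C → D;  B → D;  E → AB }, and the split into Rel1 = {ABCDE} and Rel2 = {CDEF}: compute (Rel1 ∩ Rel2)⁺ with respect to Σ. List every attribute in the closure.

ABCDEF

Rel1 ∩ Rel2 = {CDE}.
E → AB applies, adding AB
BC → F applies, adding F
Closure: {ABCDEF}.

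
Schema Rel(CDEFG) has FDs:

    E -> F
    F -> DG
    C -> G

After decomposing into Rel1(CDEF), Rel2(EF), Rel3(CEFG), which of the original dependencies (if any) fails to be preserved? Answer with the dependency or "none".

none

E → F lies within Rel1.
F → DG: restricted closure across fragments reaches DG.
C → G lies within Rel3.
Every dependency is enforceable on the fragments, so the decomposition is dependency-preserving.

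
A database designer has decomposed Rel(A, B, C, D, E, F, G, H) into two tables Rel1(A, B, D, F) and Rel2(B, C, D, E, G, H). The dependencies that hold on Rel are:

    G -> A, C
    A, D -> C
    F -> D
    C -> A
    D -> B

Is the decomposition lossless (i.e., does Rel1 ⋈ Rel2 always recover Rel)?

No

Common attributes: Rel1 ∩ Rel2 = {B, D}.
No dependency enlarges {B, D}, so (B, D)⁺ = {B, D}.
The closure contains neither all of Rel1 = {A, B, D, F} nor all of Rel2 = {B, C, D, E, G, H}, so the common attributes are not a superkey of either fragment. The join is lossy.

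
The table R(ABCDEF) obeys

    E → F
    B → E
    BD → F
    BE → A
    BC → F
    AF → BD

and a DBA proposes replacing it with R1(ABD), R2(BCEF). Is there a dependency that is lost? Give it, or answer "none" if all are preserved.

AF → BD

Check AF → BD: no single fragment contains all of {ABDF}, and the restricted closure of {AF} across the fragments never reaches {BD}.
E → F is preserved.
B → E is preserved.
BD → F is preserved.
BE → A is preserved.
BC → F is preserved.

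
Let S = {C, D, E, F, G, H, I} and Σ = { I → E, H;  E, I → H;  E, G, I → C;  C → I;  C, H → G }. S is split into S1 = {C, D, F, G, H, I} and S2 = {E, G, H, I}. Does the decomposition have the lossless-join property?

Yes

Common attributes: S1 ∩ S2 = {G, H, I}.
Closure of {G, H, I}: I → E, H applies, adding E; E, G, I → C applies, adding C. So (G, H, I)⁺ = {C, E, G, H, I}.
This closure contains every attribute of S2, so S1 ∩ S2 → S2. The join is lossless.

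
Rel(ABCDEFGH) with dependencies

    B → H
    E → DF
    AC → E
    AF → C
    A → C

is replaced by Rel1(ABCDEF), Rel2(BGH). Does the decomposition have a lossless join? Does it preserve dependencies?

Lossless test: (B)⁺ = {BH}, which is a superkey of neither fragment — lossy.
Dependency preservation: every FD's attributes lie within a single fragment, so each can be enforced locally — preserved.

lossy but dependency-preserving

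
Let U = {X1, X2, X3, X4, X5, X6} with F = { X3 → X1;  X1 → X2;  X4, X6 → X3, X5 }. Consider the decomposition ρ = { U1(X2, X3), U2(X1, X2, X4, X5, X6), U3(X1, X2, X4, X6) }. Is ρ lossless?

Chase test. Columns are X1, X2, X3, X4, X5, X6; row i has aⱼ where attribute j ∈ Ui, else bᵢⱼ.
Initial tableau (one row per fragment):
  row 1: b11 a2 a3 b14 b15 b16
  row 2: a1 a2 b23 a4 a5 a6
  row 3: a1 a2 b33 a4 b35 a6
Rows 2 and 3 agree on X4, X6; apply X4, X6→X3, X5 and equate their X3, X5 entries.
No row becomes fully distinguished — the join is lossy.

No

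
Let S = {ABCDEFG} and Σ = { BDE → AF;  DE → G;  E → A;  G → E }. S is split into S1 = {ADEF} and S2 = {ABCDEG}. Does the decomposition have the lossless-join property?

No

Common attributes: S1 ∩ S2 = {ADE}.
Closure of {ADE}: DE → G applies, adding G. So (ADE)⁺ = {ADEG}.
The closure contains neither all of S1 = {ADEF} nor all of S2 = {ABCDEG}, so the common attributes are not a superkey of either fragment. The join is lossy.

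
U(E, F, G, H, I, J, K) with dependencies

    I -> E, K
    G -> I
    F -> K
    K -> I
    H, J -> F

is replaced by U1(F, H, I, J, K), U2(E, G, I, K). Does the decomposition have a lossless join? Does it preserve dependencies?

lossy but dependency-preserving

Lossless test: (I, K)⁺ = {E, I, K}, which is a superkey of neither fragment — lossy.
Dependency preservation: every FD's attributes lie within a single fragment, so each can be enforced locally — preserved.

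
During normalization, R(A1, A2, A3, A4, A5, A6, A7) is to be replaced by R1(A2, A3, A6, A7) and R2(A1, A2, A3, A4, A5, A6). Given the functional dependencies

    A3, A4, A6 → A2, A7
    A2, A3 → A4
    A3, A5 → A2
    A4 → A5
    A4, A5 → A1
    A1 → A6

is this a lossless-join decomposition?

Yes

Common attributes: R1 ∩ R2 = {A2, A3, A6}.
Closure of {A2, A3, A6}: A2, A3 → A4 applies, adding A4; A4 → A5 applies, adding A5; A4, A5 → A1 applies, adding A1; A3, A4, A6 → A2, A7 applies, adding A7. So (A2, A3, A6)⁺ = {A1, A2, A3, A4, A5, A6, A7}.
This closure contains every attribute of R1, so R1 ∩ R2 → R1. The join is lossless.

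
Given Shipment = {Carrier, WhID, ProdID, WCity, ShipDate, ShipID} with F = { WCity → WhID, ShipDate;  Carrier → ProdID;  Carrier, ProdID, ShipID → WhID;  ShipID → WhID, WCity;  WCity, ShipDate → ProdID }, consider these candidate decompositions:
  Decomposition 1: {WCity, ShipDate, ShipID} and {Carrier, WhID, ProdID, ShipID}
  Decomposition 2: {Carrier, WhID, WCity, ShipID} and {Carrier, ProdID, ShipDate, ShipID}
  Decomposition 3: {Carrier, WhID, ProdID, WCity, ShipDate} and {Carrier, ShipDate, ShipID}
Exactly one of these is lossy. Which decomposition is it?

Decomposition 1: common = {ShipID}, closure = {WhID, ProdID, WCity, ShipDate, ShipID} → lossless.
Decomposition 2: common = {Carrier, ShipID}, closure = {Carrier, WhID, ProdID, WCity, ShipDate, ShipID} → lossless.
Decomposition 3: common = {Carrier, ShipDate}, closure = {Carrier, ProdID, ShipDate} → lossy.

Decomposition 3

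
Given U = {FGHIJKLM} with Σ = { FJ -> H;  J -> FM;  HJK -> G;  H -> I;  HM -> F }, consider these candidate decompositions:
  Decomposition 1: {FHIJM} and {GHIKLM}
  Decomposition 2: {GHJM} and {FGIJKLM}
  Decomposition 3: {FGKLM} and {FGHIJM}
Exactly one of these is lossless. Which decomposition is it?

Decomposition 2

Decomposition 1: common = {HIM}, closure = {FHIM} → lossy.
Decomposition 2: common = {GJM}, closure = {FGHIJM} → lossless.
Decomposition 3: common = {FGM}, closure = {FGM} → lossy.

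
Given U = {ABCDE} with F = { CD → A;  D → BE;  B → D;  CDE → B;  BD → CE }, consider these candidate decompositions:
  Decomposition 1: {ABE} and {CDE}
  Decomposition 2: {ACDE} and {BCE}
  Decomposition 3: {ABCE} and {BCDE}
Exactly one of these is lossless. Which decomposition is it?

Decomposition 3

Decomposition 1: common = {E}, closure = {E} → lossy.
Decomposition 2: common = {CE}, closure = {CE} → lossy.
Decomposition 3: common = {BCE}, closure = {ABCDE} → lossless.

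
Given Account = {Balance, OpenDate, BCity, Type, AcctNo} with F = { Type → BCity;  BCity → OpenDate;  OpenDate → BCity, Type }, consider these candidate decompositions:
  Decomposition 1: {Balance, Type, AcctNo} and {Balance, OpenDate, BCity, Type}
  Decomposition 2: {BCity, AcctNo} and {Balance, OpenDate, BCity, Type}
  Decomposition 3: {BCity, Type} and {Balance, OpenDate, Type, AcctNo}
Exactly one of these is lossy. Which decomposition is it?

Decomposition 2

Decomposition 1: common = {Balance, Type}, closure = {Balance, OpenDate, BCity, Type} → lossless.
Decomposition 2: common = {BCity}, closure = {OpenDate, BCity, Type} → lossy.
Decomposition 3: common = {Type}, closure = {OpenDate, BCity, Type} → lossless.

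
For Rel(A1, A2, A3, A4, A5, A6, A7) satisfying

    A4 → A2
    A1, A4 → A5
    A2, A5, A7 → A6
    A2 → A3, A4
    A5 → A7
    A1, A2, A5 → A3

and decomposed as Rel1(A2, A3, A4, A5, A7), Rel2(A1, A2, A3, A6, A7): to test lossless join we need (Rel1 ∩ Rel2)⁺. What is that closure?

Rel1 ∩ Rel2 = {A2, A3, A7}.
A2 → A3, A4 applies, adding A4
Closure: {A2, A3, A4, A7}.

A2, A3, A4, A7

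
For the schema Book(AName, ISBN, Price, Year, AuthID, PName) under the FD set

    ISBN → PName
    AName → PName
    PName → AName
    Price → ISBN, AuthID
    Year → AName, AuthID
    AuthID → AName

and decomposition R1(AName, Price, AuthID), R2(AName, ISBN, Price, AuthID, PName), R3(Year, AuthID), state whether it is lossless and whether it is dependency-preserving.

lossy but dependency-preserving

Lossless test (chase): Rows 1 and 2 agree on AName; apply AName→PName and equate their PName entries. Rows 1 and 2 agree on Price; apply Price→ISBN, AuthID and equate their ISBN, AuthID entries. Rows 1 and 3 agree on AuthID; apply AuthID→AName and equate their AName entries. Rows 1 and 3 agree on AName; apply AName→PName and equate their PName entries. No row becomes fully distinguished — the join is lossy.
Dependency preservation: Year → AName, AuthID is not contained in any single fragment, but the restricted closure of its left-hand side across the fragments still reaches the right-hand side; the remaining FDs each lie inside some fragment. All dependencies are preserved.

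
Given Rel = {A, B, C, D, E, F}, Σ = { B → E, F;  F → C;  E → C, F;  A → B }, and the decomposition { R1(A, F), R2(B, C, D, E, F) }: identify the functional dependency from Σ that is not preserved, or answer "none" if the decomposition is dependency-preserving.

A → B

Check A → B: no single fragment contains all of {A, B}, and the restricted closure of {A} across the fragments never reaches {B}.
B → E, F is preserved.
F → C is preserved.
E → C, F is preserved.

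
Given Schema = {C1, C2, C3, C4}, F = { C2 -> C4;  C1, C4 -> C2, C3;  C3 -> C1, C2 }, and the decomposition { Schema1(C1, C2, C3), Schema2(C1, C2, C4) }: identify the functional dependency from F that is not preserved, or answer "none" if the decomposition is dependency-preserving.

C2 → C4 lies within Schema2.
C1, C4 → C2, C3: restricted closure across fragments reaches C2, C3.
C3 → C1, C2 lies within Schema1.
Every dependency is enforceable on the fragments, so the decomposition is dependency-preserving.

none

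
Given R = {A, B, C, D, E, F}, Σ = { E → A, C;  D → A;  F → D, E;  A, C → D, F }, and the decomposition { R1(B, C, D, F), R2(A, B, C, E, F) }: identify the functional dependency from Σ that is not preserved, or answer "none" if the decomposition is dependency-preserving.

D → A

Check D → A: no single fragment contains all of {A, D}, and the restricted closure of {D} across the fragments never reaches {A}.
E → A, C is preserved.
F → D, E is preserved.
A, C → D, F is preserved.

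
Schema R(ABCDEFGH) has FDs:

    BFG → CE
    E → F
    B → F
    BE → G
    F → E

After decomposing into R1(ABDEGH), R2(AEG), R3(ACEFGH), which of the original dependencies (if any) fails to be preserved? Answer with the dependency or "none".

Check BFG → CE: no single fragment contains all of {BCEFG}, and the restricted closure of {BFG} across the fragments never reaches {CE}.
E → F is preserved.
B → F is preserved.
BE → G is preserved.
F → E is preserved.

BFG → CE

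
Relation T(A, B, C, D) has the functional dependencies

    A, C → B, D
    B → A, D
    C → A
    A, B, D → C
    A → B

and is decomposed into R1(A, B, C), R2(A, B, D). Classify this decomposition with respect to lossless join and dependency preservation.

lossless and dependency-preserving

Lossless test: (A, B)⁺ = {A, B, C, D}, which contains all of one fragment — lossless.
Dependency preservation: A, C → B, D; A, B, D → C are not contained in any single fragment, but the restricted closure of each left-hand side across the fragments still reaches the right-hand side; the remaining FDs each lie inside some fragment. All dependencies are preserved.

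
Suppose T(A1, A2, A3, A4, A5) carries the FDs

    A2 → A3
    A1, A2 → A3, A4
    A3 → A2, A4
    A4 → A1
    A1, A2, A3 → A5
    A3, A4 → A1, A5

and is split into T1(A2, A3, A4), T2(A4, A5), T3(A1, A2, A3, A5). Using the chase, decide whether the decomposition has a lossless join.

Yes

Chase test. Columns are A1, A2, A3, A4, A5; row i has aⱼ where attribute j ∈ Ti, else bᵢⱼ.
Initial tableau (one row per fragment):
  row 1: b11 a2 a3 a4 b15
  row 2: b21 b22 b23 a4 a5
  row 3: a1 a2 a3 b34 a5
Rows 1 and 3 agree on A3; apply A3→A2, A4 and equate their A2, A4 entries.
Rows 1 and 2 agree on A4; apply A4→A1 and equate their A1 entries.
Rows 1 and 3 agree on A4; apply A4→A1 and equate their A1 entries.
Rows 1 and 3 agree on A1, A2, A3; apply A1, A2, A3→A5 and equate their A5 entries.
Row 1 is now all distinguished symbols — the join is lossless.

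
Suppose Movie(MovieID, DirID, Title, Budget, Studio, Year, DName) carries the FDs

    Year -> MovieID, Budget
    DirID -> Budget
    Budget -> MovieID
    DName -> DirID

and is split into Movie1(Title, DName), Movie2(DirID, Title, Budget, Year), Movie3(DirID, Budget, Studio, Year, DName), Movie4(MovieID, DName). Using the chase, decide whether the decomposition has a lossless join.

Chase test. Columns are MovieID, DirID, Title, Budget, Studio, Year, DName; row i has aⱼ where attribute j ∈ Moviei, else bᵢⱼ.
Initial tableau (one row per fragment):
  row 1: b11 b12 a3 b14 b15 b16 a7
  row 2: b21 a2 a3 a4 b25 a6 b27
  row 3: b31 a2 b33 a4 a5 a6 a7
  row 4: a1 b42 b43 b44 b45 b46 a7
Rows 2 and 3 agree on Year; apply Year→MovieID, Budget and equate their MovieID, Budget entries.
Rows 1 and 3 agree on DName; apply DName→DirID and equate their DirID entries.
Rows 1 and 4 agree on DName; apply DName→DirID and equate their DirID entries.
Rows 1 and 2 agree on DirID; apply DirID→Budget and equate their Budget entries.
Rows 1 and 4 agree on DirID; apply DirID→Budget and equate their Budget entries.
Rows 1 and 2 agree on Budget; apply Budget→MovieID and equate their MovieID entries.
Rows 1 and 4 agree on Budget; apply Budget→MovieID and equate their MovieID entries.
No row becomes fully distinguished — the join is lossy.

No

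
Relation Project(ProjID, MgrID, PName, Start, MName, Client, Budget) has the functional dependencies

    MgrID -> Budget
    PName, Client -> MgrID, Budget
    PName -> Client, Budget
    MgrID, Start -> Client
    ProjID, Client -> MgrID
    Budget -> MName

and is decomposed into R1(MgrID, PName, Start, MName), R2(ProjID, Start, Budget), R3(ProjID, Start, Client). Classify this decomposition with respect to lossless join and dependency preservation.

Lossless test (chase): applying each FD to every pair of rows produces no changes in the tableau, so no row becomes fully distinguished — the join is lossy.
Dependency preservation: the restricted closure of {MgrID} across the fragments never reaches {Budget}, so MgrID → Budget cannot be enforced without a join — not preserved.

lossy and not dependency-preserving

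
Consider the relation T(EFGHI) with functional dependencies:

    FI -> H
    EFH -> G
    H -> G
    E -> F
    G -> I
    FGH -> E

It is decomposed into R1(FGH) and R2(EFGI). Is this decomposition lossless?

Yes

Common attributes: R1 ∩ R2 = {FG}.
Closure of {FG}: G → I applies, adding I; FI → H applies, adding H; FGH → E applies, adding E. So (FG)⁺ = {EFGHI}.
This closure contains every attribute of R1, so R1 ∩ R2 → R1. The join is lossless.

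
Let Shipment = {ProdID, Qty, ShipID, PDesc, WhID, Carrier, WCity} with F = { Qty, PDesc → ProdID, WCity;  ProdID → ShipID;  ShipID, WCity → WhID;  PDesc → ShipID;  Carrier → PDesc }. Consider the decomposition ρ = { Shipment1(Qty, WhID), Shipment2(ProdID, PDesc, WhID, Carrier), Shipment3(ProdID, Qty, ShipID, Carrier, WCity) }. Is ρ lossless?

Chase test. Columns are ProdID, Qty, ShipID, PDesc, WhID, Carrier, WCity; row i has aⱼ where attribute j ∈ Shipmenti, else bᵢⱼ.
Initial tableau (one row per fragment):
  row 1: b11 a2 b13 b14 a5 b16 b17
  row 2: a1 b22 b23 a4 a5 a6 b27
  row 3: a1 a2 a3 b34 b35 a6 a7
Rows 2 and 3 agree on ProdID; apply ProdID→ShipID and equate their ShipID entries.
Rows 2 and 3 agree on Carrier; apply Carrier→PDesc and equate their PDesc entries.
No row becomes fully distinguished — the join is lossy.

No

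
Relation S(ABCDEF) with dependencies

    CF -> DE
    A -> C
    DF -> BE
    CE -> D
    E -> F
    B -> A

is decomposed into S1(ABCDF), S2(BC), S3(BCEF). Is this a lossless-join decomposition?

Yes

Chase test. Columns are ABCDEF; row i has aⱼ where attribute j ∈ Si, else bᵢⱼ.
Initial tableau (one row per fragment):
  row 1: a1 a2 a3 a4 b15 a6
  row 2: b21 a2 a3 b24 b25 b26
  row 3: b31 a2 a3 b34 a5 a6
Rows 1 and 3 agree on CF; apply CF→DE and equate their DE entries.
Rows 1 and 2 agree on B; apply B→A and equate their A entries.
Rows 1 and 3 agree on B; apply B→A and equate their A entries.
Row 1 is now all distinguished symbols — the join is lossless.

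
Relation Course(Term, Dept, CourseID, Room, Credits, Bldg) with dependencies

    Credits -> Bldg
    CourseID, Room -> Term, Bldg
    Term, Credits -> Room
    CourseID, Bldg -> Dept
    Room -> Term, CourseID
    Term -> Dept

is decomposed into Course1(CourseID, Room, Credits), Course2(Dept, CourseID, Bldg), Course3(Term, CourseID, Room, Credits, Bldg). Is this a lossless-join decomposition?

Yes

Chase test. Columns are Term, Dept, CourseID, Room, Credits, Bldg; row i has aⱼ where attribute j ∈ Coursei, else bᵢⱼ.
Initial tableau (one row per fragment):
  row 1: b11 b12 a3 a4 a5 b16
  row 2: b21 a2 a3 b24 b25 a6
  row 3: a1 b32 a3 a4 a5 a6
Rows 1 and 3 agree on Credits; apply Credits→Bldg and equate their Bldg entries.
Rows 1 and 3 agree on CourseID, Room; apply CourseID, Room→Term, Bldg and equate their Term, Bldg entries.
Rows 1 and 2 agree on CourseID, Bldg; apply CourseID, Bldg→Dept and equate their Dept entries.
Rows 1 and 3 agree on CourseID, Bldg; apply CourseID, Bldg→Dept and equate their Dept entries.
Row 1 is now all distinguished symbols — the join is lossless.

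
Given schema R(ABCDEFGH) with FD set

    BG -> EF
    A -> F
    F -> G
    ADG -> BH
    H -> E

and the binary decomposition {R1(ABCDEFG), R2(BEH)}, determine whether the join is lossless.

No

Common attributes: R1 ∩ R2 = {BE}.
No dependency enlarges {BE}, so (BE)⁺ = {BE}.
The closure contains neither all of R1 = {ABCDEFG} nor all of R2 = {BEH}, so the common attributes are not a superkey of either fragment. The join is lossy.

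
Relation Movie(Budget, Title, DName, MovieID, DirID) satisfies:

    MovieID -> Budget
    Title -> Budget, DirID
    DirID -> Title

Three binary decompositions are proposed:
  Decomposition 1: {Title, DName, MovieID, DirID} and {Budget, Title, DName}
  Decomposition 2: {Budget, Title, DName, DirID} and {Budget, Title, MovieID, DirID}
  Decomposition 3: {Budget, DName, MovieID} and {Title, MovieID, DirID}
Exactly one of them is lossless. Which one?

Decomposition 1

Decomposition 1: common = {Title, DName}, closure = {Budget, Title, DName, DirID} → lossless.
Decomposition 2: common = {Budget, Title, DirID}, closure = {Budget, Title, DirID} → lossy.
Decomposition 3: common = {MovieID}, closure = {Budget, MovieID} → lossy.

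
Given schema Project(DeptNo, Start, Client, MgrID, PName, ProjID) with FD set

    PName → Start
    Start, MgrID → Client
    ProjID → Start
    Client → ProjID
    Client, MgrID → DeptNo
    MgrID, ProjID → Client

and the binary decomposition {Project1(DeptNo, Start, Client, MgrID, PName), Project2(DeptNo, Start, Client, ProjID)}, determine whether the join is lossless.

Common attributes: Project1 ∩ Project2 = {DeptNo, Start, Client}.
Closure of {DeptNo, Start, Client}: Client → ProjID applies, adding ProjID. So (DeptNo, Start, Client)⁺ = {DeptNo, Start, Client, ProjID}.
This closure contains every attribute of Project2, so Project1 ∩ Project2 → Project2. The join is lossless.

Yes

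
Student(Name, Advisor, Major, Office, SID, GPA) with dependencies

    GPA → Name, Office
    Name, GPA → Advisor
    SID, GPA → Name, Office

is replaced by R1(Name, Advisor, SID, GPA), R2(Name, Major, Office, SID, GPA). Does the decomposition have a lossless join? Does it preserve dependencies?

Lossless test: (Name, SID, GPA)⁺ = {Name, Advisor, Office, SID, GPA}, which contains all of one fragment — lossless.
Dependency preservation: every FD's attributes lie within a single fragment, so each can be enforced locally — preserved.

lossless and dependency-preserving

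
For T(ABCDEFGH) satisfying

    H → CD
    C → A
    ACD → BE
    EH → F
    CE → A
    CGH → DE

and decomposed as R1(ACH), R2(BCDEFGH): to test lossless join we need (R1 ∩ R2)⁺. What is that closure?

ABCDEFH

R1 ∩ R2 = {CH}.
H → CD applies, adding D
C → A applies, adding A
ACD → BE applies, adding BE
EH → F applies, adding F
Closure: {ABCDEFH}.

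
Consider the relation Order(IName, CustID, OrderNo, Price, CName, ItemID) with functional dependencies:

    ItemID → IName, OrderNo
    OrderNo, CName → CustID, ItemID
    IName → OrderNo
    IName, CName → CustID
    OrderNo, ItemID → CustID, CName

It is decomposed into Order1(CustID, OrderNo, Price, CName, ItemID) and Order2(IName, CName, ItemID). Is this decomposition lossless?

Common attributes: Order1 ∩ Order2 = {CName, ItemID}.
Closure of {CName, ItemID}: ItemID → IName, OrderNo applies, adding IName, OrderNo; OrderNo, CName → CustID, ItemID applies, adding CustID. So (CName, ItemID)⁺ = {IName, CustID, OrderNo, CName, ItemID}.
This closure contains every attribute of Order2, so Order1 ∩ Order2 → Order2. The join is lossless.

Yes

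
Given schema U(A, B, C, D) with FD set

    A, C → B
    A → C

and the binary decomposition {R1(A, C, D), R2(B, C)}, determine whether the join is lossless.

No

Common attributes: R1 ∩ R2 = {C}.
No dependency enlarges {C}, so (C)⁺ = {C}.
The closure contains neither all of R1 = {A, C, D} nor all of R2 = {B, C}, so the common attributes are not a superkey of either fragment. The join is lossy.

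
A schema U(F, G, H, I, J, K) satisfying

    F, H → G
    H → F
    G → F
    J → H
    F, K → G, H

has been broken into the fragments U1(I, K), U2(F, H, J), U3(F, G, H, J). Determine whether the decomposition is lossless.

No

Chase test. Columns are F, G, H, I, J, K; row i has aⱼ where attribute j ∈ Ui, else bᵢⱼ.
Initial tableau (one row per fragment):
  row 1: b11 b12 b13 a4 b15 a6
  row 2: a1 b22 a3 b24 a5 b26
  row 3: a1 a2 a3 b34 a5 b36
Rows 2 and 3 agree on F, H; apply F, H→G and equate their G entries.
No row becomes fully distinguished — the join is lossy.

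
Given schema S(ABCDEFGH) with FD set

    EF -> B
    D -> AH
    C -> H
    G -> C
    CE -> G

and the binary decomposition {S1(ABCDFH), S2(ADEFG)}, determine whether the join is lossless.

Common attributes: S1 ∩ S2 = {ADF}.
Closure of {ADF}: D → AH applies, adding H. So (ADF)⁺ = {ADFH}.
The closure contains neither all of S1 = {ABCDFH} nor all of S2 = {ADEFG}, so the common attributes are not a superkey of either fragment. The join is lossy.

No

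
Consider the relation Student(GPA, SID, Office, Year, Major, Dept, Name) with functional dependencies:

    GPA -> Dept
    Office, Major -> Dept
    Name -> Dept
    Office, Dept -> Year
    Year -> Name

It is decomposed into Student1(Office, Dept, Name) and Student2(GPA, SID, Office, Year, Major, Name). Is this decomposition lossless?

Common attributes: Student1 ∩ Student2 = {Office, Name}.
Closure of {Office, Name}: Name → Dept applies, adding Dept; Office, Dept → Year applies, adding Year. So (Office, Name)⁺ = {Office, Year, Dept, Name}.
This closure contains every attribute of Student1, so Student1 ∩ Student2 → Student1. The join is lossless.

Yes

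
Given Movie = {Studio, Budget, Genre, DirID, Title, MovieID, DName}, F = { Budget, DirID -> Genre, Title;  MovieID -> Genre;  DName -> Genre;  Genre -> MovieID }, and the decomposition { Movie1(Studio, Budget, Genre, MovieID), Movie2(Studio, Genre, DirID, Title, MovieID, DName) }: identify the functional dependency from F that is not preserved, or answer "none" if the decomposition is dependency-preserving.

Budget, DirID -> Genre, Title

Check Budget, DirID → Genre, Title: no single fragment contains all of {Budget, Genre, DirID, Title}, and the restricted closure of {Budget, DirID} across the fragments never reaches {Genre, Title}.
MovieID → Genre is preserved.
DName → Genre is preserved.
Genre → MovieID is preserved.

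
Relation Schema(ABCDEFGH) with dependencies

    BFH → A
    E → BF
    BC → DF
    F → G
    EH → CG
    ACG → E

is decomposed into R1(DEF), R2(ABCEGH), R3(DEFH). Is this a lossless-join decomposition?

Yes

Chase test. Columns are ABCDEFGH; row i has aⱼ where attribute j ∈ Ri, else bᵢⱼ.
Initial tableau (one row per fragment):
  row 1: b11 b12 b13 a4 a5 a6 b17 b18
  row 2: a1 a2 a3 b24 a5 b26 a7 a8
  row 3: b31 b32 b33 a4 a5 a6 b37 a8
Rows 1 and 2 agree on E; apply E→BF and equate their BF entries.
Rows 1 and 3 agree on E; apply E→BF and equate their BF entries.
Rows 1 and 2 agree on F; apply F→G and equate their G entries.
Rows 1 and 3 agree on F; apply F→G and equate their G entries.
Rows 2 and 3 agree on EH; apply EH→CG and equate their CG entries.
Rows 2 and 3 agree on BFH; apply BFH→A and equate their A entries.
Rows 2 and 3 agree on BC; apply BC→DF and equate their DF entries.
Row 2 is now all distinguished symbols — the join is lossless.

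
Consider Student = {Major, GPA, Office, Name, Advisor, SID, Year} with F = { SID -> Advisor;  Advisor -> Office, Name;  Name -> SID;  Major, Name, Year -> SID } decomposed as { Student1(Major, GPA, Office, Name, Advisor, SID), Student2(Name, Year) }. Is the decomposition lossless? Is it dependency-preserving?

Lossless test: (Name)⁺ = {Office, Name, Advisor, SID}, which is a superkey of neither fragment — lossy.
Dependency preservation: Major, Name, Year → SID is not contained in any single fragment, but the restricted closure of its left-hand side across the fragments still reaches the right-hand side; the remaining FDs each lie inside some fragment. All dependencies are preserved.

lossy but dependency-preserving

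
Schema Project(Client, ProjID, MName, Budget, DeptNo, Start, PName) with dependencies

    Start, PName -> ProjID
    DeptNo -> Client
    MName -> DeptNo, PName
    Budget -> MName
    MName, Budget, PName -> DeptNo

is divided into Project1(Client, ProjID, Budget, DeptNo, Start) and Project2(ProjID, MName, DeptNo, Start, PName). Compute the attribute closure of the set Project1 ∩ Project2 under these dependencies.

Client, ProjID, DeptNo, Start

Project1 ∩ Project2 = {ProjID, DeptNo, Start}.
DeptNo → Client applies, adding Client
Closure: {Client, ProjID, DeptNo, Start}.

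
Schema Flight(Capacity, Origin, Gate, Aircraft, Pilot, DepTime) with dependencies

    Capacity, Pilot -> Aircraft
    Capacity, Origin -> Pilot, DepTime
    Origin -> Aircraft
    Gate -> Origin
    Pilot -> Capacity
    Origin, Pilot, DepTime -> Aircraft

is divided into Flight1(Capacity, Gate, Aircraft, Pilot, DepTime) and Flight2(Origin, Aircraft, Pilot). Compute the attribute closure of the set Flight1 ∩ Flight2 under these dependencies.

Flight1 ∩ Flight2 = {Aircraft, Pilot}.
Pilot → Capacity applies, adding Capacity
Closure: {Capacity, Aircraft, Pilot}.

Capacity, Aircraft, Pilot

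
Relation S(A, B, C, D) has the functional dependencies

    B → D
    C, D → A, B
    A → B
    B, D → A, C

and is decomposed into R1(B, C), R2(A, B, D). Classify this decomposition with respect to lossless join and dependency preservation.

lossless but not dependency-preserving

Lossless test: (B)⁺ = {A, B, C, D}, which contains all of one fragment — lossless.
Dependency preservation: the restricted closure of {C, D} across the fragments never reaches {A, B}, so C, D → A, B cannot be enforced without a join — not preserved.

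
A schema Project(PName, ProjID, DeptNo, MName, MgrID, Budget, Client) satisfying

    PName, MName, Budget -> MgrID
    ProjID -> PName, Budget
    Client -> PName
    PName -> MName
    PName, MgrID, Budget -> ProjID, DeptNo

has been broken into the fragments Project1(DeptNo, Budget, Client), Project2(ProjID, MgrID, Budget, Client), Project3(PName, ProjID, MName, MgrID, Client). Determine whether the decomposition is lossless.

Chase test. Columns are PName, ProjID, DeptNo, MName, MgrID, Budget, Client; row i has aⱼ where attribute j ∈ Projecti, else bᵢⱼ.
Initial tableau (one row per fragment):
  row 1: b11 b12 a3 b14 b15 a6 a7
  row 2: b21 a2 b23 b24 a5 a6 a7
  row 3: a1 a2 b33 a4 a5 b36 a7
Rows 2 and 3 agree on ProjID; apply ProjID→PName, Budget and equate their PName, Budget entries.
Rows 1 and 2 agree on Client; apply Client→PName and equate their PName entries.
Rows 1 and 2 agree on PName; apply PName→MName and equate their MName entries.
Rows 1 and 3 agree on PName; apply PName→MName and equate their MName entries.
Rows 2 and 3 agree on PName, MgrID, Budget; apply PName, MgrID, Budget→ProjID, DeptNo and equate their ProjID, DeptNo entries.
Rows 1 and 2 agree on PName, MName, Budget; apply PName, MName, Budget→MgrID and equate their MgrID entries.
Rows 1 and 2 agree on PName, MgrID, Budget; apply PName, MgrID, Budget→ProjID, DeptNo and equate their ProjID, DeptNo entries.
Row 1 is now all distinguished symbols — the join is lossless.

Yes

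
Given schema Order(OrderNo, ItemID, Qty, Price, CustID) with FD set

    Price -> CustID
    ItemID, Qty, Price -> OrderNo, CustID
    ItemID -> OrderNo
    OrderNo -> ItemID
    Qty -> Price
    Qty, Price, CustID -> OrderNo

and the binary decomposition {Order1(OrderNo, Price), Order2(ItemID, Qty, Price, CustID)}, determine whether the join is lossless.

No

Common attributes: Order1 ∩ Order2 = {Price}.
Closure of {Price}: Price → CustID applies, adding CustID. So (Price)⁺ = {Price, CustID}.
The closure contains neither all of Order1 = {OrderNo, Price} nor all of Order2 = {ItemID, Qty, Price, CustID}, so the common attributes are not a superkey of either fragment. The join is lossy.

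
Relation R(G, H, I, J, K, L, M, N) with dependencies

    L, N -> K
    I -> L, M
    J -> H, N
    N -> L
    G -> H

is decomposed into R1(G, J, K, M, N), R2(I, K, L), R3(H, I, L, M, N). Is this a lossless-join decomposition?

Chase test. Columns are G, H, I, J, K, L, M, N; row i has aⱼ where attribute j ∈ Ri, else bᵢⱼ.
Initial tableau (one row per fragment):
  row 1: a1 b12 b13 a4 a5 b16 a7 a8
  row 2: b21 b22 a3 b24 a5 a6 b27 b28
  row 3: b31 a2 a3 b34 b35 a6 a7 a8
Rows 2 and 3 agree on I; apply I→L, M and equate their L, M entries.
Rows 1 and 3 agree on N; apply N→L and equate their L entries.
Rows 1 and 3 agree on L, N; apply L, N→K and equate their K entries.
No row becomes fully distinguished — the join is lossy.

No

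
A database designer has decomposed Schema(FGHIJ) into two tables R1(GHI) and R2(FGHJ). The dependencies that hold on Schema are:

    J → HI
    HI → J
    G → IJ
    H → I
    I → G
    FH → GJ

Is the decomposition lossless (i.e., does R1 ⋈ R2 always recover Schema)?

Yes

Common attributes: R1 ∩ R2 = {GH}.
Closure of {GH}: G → IJ applies, adding IJ. So (GH)⁺ = {GHIJ}.
This closure contains every attribute of R1, so R1 ∩ R2 → R1. The join is lossless.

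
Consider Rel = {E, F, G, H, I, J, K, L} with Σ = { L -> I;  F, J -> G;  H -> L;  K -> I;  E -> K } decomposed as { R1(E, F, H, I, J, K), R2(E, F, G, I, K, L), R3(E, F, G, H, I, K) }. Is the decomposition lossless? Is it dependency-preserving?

Lossless test (chase): Rows 1 and 3 agree on H; apply H→L and equate their L entries. No row becomes fully distinguished — the join is lossy.
Dependency preservation: the restricted closure of {F, J} across the fragments never reaches {G}, so F, J → G cannot be enforced without a join — not preserved.

lossy and not dependency-preserving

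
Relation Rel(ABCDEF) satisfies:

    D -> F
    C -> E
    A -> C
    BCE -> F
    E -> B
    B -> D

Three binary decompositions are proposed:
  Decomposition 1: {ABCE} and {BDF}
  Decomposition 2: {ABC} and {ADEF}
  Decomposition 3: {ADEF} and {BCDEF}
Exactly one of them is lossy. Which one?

Decomposition 1: common = {B}, closure = {BDF} → lossless.
Decomposition 2: common = {A}, closure = {ABCDEF} → lossless.
Decomposition 3: common = {DEF}, closure = {BDEF} → lossy.

Decomposition 3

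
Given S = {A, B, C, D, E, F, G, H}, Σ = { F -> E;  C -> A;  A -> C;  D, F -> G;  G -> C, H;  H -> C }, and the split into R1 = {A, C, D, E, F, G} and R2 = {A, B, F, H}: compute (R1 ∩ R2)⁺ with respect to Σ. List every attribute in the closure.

A, C, E, F

R1 ∩ R2 = {A, F}.
F → E applies, adding E
A → C applies, adding C
Closure: {A, C, E, F}.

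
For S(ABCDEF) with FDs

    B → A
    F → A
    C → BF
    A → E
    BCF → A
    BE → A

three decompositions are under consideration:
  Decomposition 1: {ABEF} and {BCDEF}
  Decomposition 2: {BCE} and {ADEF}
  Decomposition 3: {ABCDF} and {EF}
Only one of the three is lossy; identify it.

Decomposition 2

Decomposition 1: common = {BEF}, closure = {ABEF} → lossless.
Decomposition 2: common = {E}, closure = {E} → lossy.
Decomposition 3: common = {F}, closure = {AEF} → lossless.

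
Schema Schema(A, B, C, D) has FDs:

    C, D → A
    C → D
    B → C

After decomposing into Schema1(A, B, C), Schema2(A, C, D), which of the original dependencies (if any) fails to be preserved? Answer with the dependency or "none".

none

C, D → A lies within Schema2.
C → D lies within Schema2.
B → C lies within Schema1.
Every dependency is enforceable on the fragments, so the decomposition is dependency-preserving.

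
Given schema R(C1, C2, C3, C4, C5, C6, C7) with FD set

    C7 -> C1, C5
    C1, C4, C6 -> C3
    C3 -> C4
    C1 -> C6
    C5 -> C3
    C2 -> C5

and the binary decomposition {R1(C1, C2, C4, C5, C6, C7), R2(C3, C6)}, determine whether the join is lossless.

No

Common attributes: R1 ∩ R2 = {C6}.
No dependency enlarges {C6}, so (C6)⁺ = {C6}.
The closure contains neither all of R1 = {C1, C2, C4, C5, C6, C7} nor all of R2 = {C3, C6}, so the common attributes are not a superkey of either fragment. The join is lossy.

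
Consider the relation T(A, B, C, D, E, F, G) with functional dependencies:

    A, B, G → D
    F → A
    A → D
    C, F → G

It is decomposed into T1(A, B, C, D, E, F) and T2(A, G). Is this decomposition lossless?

No

Common attributes: T1 ∩ T2 = {A}.
Closure of {A}: A → D applies, adding D. So (A)⁺ = {A, D}.
The closure contains neither all of T1 = {A, B, C, D, E, F} nor all of T2 = {A, G}, so the common attributes are not a superkey of either fragment. The join is lossy.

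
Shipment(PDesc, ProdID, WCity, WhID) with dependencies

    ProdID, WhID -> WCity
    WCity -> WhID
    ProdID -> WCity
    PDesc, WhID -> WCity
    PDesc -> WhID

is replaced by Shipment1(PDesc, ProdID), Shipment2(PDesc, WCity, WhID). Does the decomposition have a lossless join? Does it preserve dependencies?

lossless but not dependency-preserving

Lossless test: (PDesc)⁺ = {PDesc, WCity, WhID}, which contains all of one fragment — lossless.
Dependency preservation: the restricted closure of {ProdID, WhID} across the fragments never reaches {WCity}, so ProdID, WhID → WCity cannot be enforced without a join — not preserved.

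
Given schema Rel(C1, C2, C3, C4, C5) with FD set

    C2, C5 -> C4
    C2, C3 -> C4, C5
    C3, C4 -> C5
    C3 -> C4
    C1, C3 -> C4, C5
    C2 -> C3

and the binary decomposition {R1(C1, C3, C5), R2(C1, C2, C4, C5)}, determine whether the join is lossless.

No

Common attributes: R1 ∩ R2 = {C1, C5}.
No dependency enlarges {C1, C5}, so (C1, C5)⁺ = {C1, C5}.
The closure contains neither all of R1 = {C1, C3, C5} nor all of R2 = {C1, C2, C4, C5}, so the common attributes are not a superkey of either fragment. The join is lossy.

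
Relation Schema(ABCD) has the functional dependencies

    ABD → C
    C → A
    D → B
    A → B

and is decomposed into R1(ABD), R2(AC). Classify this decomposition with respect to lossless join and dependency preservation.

lossy and not dependency-preserving

Lossless test: (A)⁺ = {AB}, which is a superkey of neither fragment — lossy.
Dependency preservation: the restricted closure of {ABD} across the fragments never reaches {C}, so ABD → C cannot be enforced without a join — not preserved.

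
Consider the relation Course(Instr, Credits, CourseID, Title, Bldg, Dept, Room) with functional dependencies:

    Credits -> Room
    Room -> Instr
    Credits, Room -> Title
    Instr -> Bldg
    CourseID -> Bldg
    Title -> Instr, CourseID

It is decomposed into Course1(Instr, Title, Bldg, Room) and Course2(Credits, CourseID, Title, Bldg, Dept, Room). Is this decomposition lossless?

Yes

Common attributes: Course1 ∩ Course2 = {Title, Bldg, Room}.
Closure of {Title, Bldg, Room}: Room → Instr applies, adding Instr; Title → Instr, CourseID applies, adding CourseID. So (Title, Bldg, Room)⁺ = {Instr, CourseID, Title, Bldg, Room}.
This closure contains every attribute of Course1, so Course1 ∩ Course2 → Course1. The join is lossless.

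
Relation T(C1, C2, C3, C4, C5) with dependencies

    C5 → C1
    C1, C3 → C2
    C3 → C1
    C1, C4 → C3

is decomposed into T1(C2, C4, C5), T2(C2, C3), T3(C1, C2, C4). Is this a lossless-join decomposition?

Chase test. Columns are C1, C2, C3, C4, C5; row i has aⱼ where attribute j ∈ Ti, else bᵢⱼ.
Initial tableau (one row per fragment):
  row 1: b11 a2 b13 a4 a5
  row 2: b21 a2 a3 b24 b25
  row 3: a1 a2 b33 a4 b35
No row becomes fully distinguished — the join is lossy.

No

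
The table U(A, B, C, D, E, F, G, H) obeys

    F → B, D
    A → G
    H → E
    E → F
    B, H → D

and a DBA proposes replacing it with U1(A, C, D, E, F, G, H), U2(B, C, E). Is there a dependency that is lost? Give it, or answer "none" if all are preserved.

Check F → B, D: no single fragment contains all of {B, D, F}, and the restricted closure of {F} across the fragments never reaches {B, D}.
A → G is preserved.
H → E is preserved.
E → F is preserved.
B, H → D is preserved.

F → B, D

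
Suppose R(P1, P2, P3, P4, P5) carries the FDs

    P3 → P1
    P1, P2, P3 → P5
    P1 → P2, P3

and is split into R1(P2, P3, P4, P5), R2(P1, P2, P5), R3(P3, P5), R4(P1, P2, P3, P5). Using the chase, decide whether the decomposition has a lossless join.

Chase test. Columns are P1, P2, P3, P4, P5; row i has aⱼ where attribute j ∈ Ri, else bᵢⱼ.
Initial tableau (one row per fragment):
  row 1: b11 a2 a3 a4 a5
  row 2: a1 a2 b23 b24 a5
  row 3: b31 b32 a3 b34 a5
  row 4: a1 a2 a3 b44 a5
Rows 1 and 3 agree on P3; apply P3→P1 and equate their P1 entries.
Rows 1 and 4 agree on P3; apply P3→P1 and equate their P1 entries.
Rows 1 and 2 agree on P1; apply P1→P2, P3 and equate their P2, P3 entries.
Rows 1 and 3 agree on P1; apply P1→P2, P3 and equate their P2, P3 entries.
Row 1 is now all distinguished symbols — the join is lossless.

Yes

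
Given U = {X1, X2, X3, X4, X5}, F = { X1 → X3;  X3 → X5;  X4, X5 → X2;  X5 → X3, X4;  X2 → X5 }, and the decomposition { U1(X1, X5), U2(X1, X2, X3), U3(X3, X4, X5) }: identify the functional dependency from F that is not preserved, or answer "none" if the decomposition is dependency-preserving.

X1 → X3 lies within U2.
X3 → X5 lies within U3.
X4, X5 → X2: restricted closure across fragments reaches X2.
X5 → X3, X4 lies within U3.
X2 → X5: restricted closure across fragments reaches X5.
Every dependency is enforceable on the fragments, so the decomposition is dependency-preserving.

none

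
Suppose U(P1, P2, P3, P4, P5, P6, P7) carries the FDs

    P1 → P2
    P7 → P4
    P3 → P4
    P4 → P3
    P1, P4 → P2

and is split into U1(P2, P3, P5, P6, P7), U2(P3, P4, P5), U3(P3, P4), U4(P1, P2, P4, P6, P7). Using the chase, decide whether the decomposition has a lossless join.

No

Chase test. Columns are P1, P2, P3, P4, P5, P6, P7; row i has aⱼ where attribute j ∈ Ui, else bᵢⱼ.
Initial tableau (one row per fragment):
  row 1: b11 a2 a3 b14 a5 a6 a7
  row 2: b21 b22 a3 a4 a5 b26 b27
  row 3: b31 b32 a3 a4 b35 b36 b37
  row 4: a1 a2 b43 a4 b45 a6 a7
Rows 1 and 4 agree on P7; apply P7→P4 and equate their P4 entries.
Rows 1 and 4 agree on P4; apply P4→P3 and equate their P3 entries.
No row becomes fully distinguished — the join is lossy.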